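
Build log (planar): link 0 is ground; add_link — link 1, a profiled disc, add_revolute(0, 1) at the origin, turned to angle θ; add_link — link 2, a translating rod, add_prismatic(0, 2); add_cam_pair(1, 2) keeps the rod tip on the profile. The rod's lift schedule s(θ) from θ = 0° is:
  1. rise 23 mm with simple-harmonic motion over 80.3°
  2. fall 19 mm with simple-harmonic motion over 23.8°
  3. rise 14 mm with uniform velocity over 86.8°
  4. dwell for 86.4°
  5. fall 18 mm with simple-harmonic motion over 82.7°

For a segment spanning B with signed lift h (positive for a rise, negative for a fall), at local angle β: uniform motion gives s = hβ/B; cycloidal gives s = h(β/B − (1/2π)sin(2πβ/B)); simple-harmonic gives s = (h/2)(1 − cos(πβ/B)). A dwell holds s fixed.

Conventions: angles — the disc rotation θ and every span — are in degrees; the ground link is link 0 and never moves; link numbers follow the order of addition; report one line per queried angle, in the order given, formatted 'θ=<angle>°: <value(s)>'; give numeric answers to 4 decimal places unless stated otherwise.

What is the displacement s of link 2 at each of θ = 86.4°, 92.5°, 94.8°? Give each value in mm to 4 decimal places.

seg 1 [0°–80.3°] simple-harmonic, h=23: full span → s += 23 → s = 23.0000
seg 2 [80.3°–104.1°] simple-harmonic, h=-19: θ=86.4° here. β=6.1, B=23.8. -19/2·(1 − cos(π·0.2563)) = -2.9168 → s = 20.0832
seg 2 [80.3°–104.1°] simple-harmonic, h=-19: θ=92.5° here. β=12.2, B=23.8. -19/2·(1 − cos(π·0.5126)) = -9.8761 → s = 13.1239
seg 2 [80.3°–104.1°] simple-harmonic, h=-19: θ=94.8° here. β=14.5, B=23.8. -19/2·(1 − cos(π·0.6092)) = -12.6968 → s = 10.3032

θ=86.4°: 20.0832
θ=92.5°: 13.1239
θ=94.8°: 10.3032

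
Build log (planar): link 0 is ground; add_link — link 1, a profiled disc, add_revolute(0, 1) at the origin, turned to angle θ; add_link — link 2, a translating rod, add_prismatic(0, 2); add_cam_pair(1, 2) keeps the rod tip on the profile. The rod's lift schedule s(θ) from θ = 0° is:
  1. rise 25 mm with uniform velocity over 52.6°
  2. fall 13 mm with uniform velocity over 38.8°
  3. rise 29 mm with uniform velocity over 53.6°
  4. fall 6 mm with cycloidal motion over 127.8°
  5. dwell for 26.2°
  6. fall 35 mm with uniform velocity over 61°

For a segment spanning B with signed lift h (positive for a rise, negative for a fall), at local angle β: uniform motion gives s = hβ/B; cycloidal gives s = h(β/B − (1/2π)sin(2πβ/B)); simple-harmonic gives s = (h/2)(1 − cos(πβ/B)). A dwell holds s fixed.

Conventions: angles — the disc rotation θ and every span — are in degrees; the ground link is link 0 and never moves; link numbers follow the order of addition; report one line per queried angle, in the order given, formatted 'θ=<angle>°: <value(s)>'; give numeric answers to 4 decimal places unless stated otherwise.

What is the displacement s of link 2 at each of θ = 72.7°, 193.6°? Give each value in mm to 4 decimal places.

seg 1 [0°–52.6°] uniform, h=25: full span → s += 25 → s = 25.0000
seg 2 [52.6°–91.4°] uniform, h=-13: θ=72.7° here. β=20.1, B=38.8. -13·20.1/38.8 = -6.7345 → s = 18.2655
seg 2 [52.6°–91.4°] uniform, h=-13: full span → s += -13 → s = 12.0000
seg 3 [91.4°–145°] uniform, h=29: full span → s += 29 → s = 41.0000
seg 4 [145°–272.8°] cycloidal, h=-6: θ=193.6° here. β=48.6, B=127.8. -6·(0.3803 − sin(2π·0.3803)/(2π)) = -1.6292 → s = 39.3708

θ=72.7°: 18.2655
θ=193.6°: 39.3708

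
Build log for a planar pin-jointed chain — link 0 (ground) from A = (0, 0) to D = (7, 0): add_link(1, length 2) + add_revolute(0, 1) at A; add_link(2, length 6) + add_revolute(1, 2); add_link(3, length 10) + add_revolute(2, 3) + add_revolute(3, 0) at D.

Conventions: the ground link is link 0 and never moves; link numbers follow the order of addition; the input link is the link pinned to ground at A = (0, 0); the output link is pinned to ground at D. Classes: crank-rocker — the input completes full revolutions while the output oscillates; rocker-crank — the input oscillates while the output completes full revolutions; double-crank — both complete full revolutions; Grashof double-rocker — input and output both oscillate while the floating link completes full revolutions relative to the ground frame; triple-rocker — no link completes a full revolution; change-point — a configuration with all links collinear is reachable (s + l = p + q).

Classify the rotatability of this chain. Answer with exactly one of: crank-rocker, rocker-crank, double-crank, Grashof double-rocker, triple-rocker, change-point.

lengths: ground=7, input=2, coupler=6, output=10
sorted: s=2 (shortest), l=10 (longest), p+q=13
s + l = 12 vs p + q = 13
s + l < p + q (Grashof) with shortest = input link → crank-rocker

crank-rocker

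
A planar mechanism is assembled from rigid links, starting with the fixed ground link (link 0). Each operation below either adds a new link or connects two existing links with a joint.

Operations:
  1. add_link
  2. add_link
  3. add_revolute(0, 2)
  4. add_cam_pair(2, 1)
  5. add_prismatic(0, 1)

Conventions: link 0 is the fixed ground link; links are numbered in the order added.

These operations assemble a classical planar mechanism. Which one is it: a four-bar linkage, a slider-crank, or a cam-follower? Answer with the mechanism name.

links: 3 (incl. ground); joints: 1 revolute, 1 prismatic, 1 higher (cam) pair, forming one closed loop
3 links, revolute + prismatic + higher pair in one loop → cam-follower

cam-follower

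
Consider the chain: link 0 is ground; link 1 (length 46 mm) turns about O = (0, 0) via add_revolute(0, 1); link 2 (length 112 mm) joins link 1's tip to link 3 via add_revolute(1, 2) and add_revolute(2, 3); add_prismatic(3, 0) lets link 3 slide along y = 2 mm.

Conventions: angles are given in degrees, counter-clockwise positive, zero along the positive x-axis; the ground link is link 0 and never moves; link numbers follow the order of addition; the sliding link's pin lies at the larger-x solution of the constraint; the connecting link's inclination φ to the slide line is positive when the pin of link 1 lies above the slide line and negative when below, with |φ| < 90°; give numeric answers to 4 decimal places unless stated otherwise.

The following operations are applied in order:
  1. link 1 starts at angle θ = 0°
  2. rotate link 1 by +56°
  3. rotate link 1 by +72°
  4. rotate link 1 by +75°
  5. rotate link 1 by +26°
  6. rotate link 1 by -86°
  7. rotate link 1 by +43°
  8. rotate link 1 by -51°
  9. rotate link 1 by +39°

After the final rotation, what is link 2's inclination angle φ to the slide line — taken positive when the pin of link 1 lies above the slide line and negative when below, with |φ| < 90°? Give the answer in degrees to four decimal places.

geometry: r = 46 mm, L = 112 mm, e = 2 mm; θ starts at 0°
rotate link 1 by +56°: θ ← 0° +56° = 56°
rotate link 1 by +72°: θ ← 56° +72° = 128°
rotate link 1 by +75°: θ ← 128° +75° = 203°
rotate link 1 by +26°: θ ← 203° +26° = 229°
rotate link 1 by -86°: θ ← 229° -86° = 143°
rotate link 1 by +43°: θ ← 143° +43° = 186°
rotate link 1 by -51°: θ ← 186° -51° = 135°
rotate link 1 by +39°: θ ← 135° +39° = 174°
h = r sin θ − e = 4.808309 − 2 = 2.808309
sin φ = h / L = 2.808309 / 112 = 0.02507419
φ = arcsin(0.02507419) = 1.436796°

1.4368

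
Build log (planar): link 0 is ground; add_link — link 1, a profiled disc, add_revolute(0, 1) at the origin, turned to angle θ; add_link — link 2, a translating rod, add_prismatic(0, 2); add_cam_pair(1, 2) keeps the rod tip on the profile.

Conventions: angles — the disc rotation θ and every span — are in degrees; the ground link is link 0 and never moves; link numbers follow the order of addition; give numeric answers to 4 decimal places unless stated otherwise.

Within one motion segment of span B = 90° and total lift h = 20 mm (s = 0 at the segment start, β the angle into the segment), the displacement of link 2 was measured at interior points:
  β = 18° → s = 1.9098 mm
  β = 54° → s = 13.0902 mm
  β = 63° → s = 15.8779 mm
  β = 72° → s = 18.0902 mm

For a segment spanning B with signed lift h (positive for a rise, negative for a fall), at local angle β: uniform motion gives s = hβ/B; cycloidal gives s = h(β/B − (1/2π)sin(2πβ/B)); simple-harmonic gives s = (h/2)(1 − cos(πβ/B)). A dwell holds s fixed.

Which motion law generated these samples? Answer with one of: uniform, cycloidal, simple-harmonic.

candidates at β/B = r: uniform s = h·r (linear in β); cycloidal s = h·(r − sin(2πr)/(2π)); simple-harmonic s = (h/2)(1 − cos(πr))
β=18°: printed 1.9098 | uniform 4.0000, cycloidal 0.9727, simple-harmonic 1.9098
β=54°: printed 13.0902 | uniform 12.0000, cycloidal 13.8710, simple-harmonic 13.0902
β=63°: printed 15.8779 | uniform 14.0000, cycloidal 17.0273, simple-harmonic 15.8779
β=72°: printed 18.0902 | uniform 16.0000, cycloidal 19.0273, simple-harmonic 18.0902
only one law matches every sample → simple-harmonic

simple-harmonic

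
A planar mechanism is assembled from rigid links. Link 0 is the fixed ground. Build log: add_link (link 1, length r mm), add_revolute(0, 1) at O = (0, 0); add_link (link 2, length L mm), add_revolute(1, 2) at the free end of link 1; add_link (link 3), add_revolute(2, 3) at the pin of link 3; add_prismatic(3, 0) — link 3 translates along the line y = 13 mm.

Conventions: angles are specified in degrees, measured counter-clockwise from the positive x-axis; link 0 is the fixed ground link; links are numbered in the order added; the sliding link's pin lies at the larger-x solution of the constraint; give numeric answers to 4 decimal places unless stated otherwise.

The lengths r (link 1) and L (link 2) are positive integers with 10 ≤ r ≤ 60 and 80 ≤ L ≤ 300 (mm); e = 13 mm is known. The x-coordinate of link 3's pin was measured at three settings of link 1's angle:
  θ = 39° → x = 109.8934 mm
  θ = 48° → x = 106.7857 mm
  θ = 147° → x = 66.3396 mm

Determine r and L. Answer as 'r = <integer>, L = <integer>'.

constraint per measurement: (x − r cos θ)² + (r sin θ − e)² = L²
subtracting the θ₁ and θ₂ equations cancels the r² and L² terms:
r = (x₁² − x₂²) / (2[(x₁cos θ₁ + e sin θ₁) − (x₂cos θ₂ + e sin θ₂)]) = 26.9999 → r = 27
L² = (x₁ − r cos θ₁)² + (r sin θ₁ − e)² = 7921.0030 → L = 89.0000 → L = 89
check at θ₃=147°: x = 66.3396 (printed 66.3396) ✓

r = 27, L = 89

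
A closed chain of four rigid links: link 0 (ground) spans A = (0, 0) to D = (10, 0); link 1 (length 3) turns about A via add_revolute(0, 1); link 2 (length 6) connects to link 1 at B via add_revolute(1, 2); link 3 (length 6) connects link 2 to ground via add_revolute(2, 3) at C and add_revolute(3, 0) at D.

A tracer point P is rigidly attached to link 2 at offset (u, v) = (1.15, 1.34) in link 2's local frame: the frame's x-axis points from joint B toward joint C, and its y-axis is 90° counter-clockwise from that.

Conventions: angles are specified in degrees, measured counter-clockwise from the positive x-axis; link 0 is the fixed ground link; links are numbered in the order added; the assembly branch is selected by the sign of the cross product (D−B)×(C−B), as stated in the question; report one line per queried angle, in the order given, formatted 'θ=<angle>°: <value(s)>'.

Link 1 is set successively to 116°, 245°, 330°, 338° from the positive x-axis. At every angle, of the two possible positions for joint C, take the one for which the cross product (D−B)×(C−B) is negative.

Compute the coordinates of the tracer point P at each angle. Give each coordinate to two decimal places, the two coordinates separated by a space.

A=(0,0), D=(10.00,0)
θ=116°: B = A + 3.00·(cos116°, sin116°) = (-1.3151, 2.6964)
θ=116°: |BD| = 11.6320
θ=116°: circle(B,6.00) ∩ circle(D,6.00): a=5.8160, h=1.4746
θ=116°:   candidates: C₊=(4.6843,2.7826) cross=17.152; C₋=(4.0006,-0.0862) cross=-17.152
θ=116°:   branch - wants cross < 0 → take C=(4.0006,-0.0862) (cross=-17.152)
θ=116°: ex = (C−B)/|BC| = (0.8860,-0.4638); ey = (0.4638,0.8860)
θ=116°: P = B + 1.15·ex + 1.34·ey = (0.3252,3.3502)
θ=245°: B = A + 3.00·(cos245°, sin245°) = (-1.2679, -2.7189)
θ=245°: |BD| = 11.5913
θ=245°: circle(B,6.00) ∩ circle(D,6.00): a=5.7956, h=1.5527
θ=245°:   candidates: C₊=(4.0019,0.1499) cross=17.997; C₋=(4.7303,-2.8688) cross=-17.997
θ=245°:   branch - wants cross < 0 → take C=(4.7303,-2.8688) (cross=-17.997)
θ=245°: ex = (C−B)/|BC| = (0.9997,-0.0250); ey = (0.0250,0.9997)
θ=245°: P = B + 1.15·ex + 1.34·ey = (-0.0847,-1.4081)
θ=330°: B = A + 3.00·(cos330°, sin330°) = (2.5981, -1.5000)
θ=330°: |BD| = 7.5524
θ=330°: circle(B,6.00) ∩ circle(D,6.00): a=3.7762, h=4.6627
θ=330°:   candidates: C₊=(5.3730,3.8198) cross=35.214; C₋=(7.2251,-5.3198) cross=-35.214
θ=330°:   branch - wants cross < 0 → take C=(7.2251,-5.3198) (cross=-35.214)
θ=330°: ex = (C−B)/|BC| = (0.7712,-0.6366); ey = (0.6366,0.7712)
θ=330°: P = B + 1.15·ex + 1.34·ey = (4.3380,-1.1988)
θ=338°: B = A + 3.00·(cos338°, sin338°) = (2.7816, -1.1238)
θ=338°: |BD| = 7.3054
θ=338°: circle(B,6.00) ∩ circle(D,6.00): a=3.6527, h=4.7600
θ=338°:   candidates: C₊=(5.6585,4.1414) cross=34.774; C₋=(7.1230,-5.2653) cross=-34.774
θ=338°:   branch - wants cross < 0 → take C=(7.1230,-5.2653) (cross=-34.774)
θ=338°: ex = (C−B)/|BC| = (0.7236,-0.6902); ey = (0.6902,0.7236)
θ=338°: P = B + 1.15·ex + 1.34·ey = (4.5386,-0.9480)

θ=116°: 0.33 3.35
θ=245°: -0.08 -1.41
θ=330°: 4.34 -1.20
θ=338°: 4.54 -0.95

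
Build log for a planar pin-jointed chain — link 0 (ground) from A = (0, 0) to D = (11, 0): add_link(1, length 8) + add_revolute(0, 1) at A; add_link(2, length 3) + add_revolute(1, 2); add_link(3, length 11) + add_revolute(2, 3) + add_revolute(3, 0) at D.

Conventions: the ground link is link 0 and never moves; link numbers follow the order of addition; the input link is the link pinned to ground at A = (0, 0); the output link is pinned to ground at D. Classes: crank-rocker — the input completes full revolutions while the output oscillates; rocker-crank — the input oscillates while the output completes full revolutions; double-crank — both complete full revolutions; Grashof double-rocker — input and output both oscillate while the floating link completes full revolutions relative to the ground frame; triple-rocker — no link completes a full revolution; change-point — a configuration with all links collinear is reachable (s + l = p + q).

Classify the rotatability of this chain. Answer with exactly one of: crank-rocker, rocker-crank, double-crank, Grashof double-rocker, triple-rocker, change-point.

lengths: ground=11, input=8, coupler=3, output=11
sorted: s=3 (shortest), l=11 (longest), p+q=19
s + l = 14 vs p + q = 19
s + l < p + q (Grashof) with shortest = coupler link → Grashof double-rocker

Grashof double-rocker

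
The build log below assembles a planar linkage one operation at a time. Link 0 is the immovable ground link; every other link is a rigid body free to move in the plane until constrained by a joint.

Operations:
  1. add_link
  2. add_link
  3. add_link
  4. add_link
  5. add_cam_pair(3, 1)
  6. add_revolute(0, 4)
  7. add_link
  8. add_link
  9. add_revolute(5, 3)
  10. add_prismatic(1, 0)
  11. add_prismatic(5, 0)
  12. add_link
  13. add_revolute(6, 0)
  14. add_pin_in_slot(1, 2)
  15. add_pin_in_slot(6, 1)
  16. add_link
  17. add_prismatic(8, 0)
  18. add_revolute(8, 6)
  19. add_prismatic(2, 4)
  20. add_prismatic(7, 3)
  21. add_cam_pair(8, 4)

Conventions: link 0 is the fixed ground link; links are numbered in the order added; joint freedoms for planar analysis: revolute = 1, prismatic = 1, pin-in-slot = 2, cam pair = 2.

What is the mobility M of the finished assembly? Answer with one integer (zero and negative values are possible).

ground; <1,0,0>
#1 <2,0,0>
#2 <3,0,0>
#3 <4,0,0>
#4 <5,0,0>
C:3↔1 J2 <5,0,1>
R:0↔4 J1 <5,1,1>
#5 <6,1,1>
#6 <7,1,1>
R:5↔3 J1 <7,2,1>
P:1↔0 J1 <7,3,1>
P:5↔0 J1 <7,4,1>
#7 <8,4,1>
R:6↔0 J1 <8,5,1>
PS:1↔2 J2 <8,5,2>
PS:6↔1 J2 <8,5,3>
#8 <9,5,3>
P:8↔0 J1 <9,6,3>
R:8↔6 J1 <9,7,3>
P:2↔4 J1 <9,8,3>
P:7↔3 J1 <9,9,3>
C:8↔4 J2 <9,9,4>
3×8 − 2×9 − 1×4 = 2

M = 2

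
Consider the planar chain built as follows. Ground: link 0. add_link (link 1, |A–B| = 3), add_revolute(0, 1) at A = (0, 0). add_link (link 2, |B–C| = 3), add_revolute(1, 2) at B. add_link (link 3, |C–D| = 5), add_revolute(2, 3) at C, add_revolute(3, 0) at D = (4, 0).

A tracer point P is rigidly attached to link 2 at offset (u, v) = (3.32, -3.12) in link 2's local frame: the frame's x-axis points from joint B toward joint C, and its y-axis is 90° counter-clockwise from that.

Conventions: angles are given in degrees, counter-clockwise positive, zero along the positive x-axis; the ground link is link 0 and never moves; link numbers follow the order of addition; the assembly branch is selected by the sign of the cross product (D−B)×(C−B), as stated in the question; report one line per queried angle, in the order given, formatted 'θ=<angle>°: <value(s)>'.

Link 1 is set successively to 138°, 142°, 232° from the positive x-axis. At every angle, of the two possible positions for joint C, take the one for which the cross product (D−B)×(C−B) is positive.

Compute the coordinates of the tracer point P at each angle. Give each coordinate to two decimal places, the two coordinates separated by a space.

A=(0,0), D=(4.00,0)
θ=138°: B = A + 3.00·(cos138°, sin138°) = (-2.2294, 2.0074)
θ=138°: |BD| = 6.5449
θ=138°: circle(B,3.00) ∩ circle(D,5.00): a=2.0501, h=2.1902
θ=138°:   candidates: C₊=(0.3936,3.4633) cross=14.335; C₋=(-0.9499,-0.7061) cross=-14.335
θ=138°:   branch + wants cross > 0 → take C=(0.3936,3.4633) (cross=14.335)
θ=138°: ex = (C−B)/|BC| = (0.8744,0.4853); ey = (-0.4853,0.8744)
θ=138°: P = B + 3.32·ex + -3.12·ey = (2.1875,0.8906)
θ=142°: B = A + 3.00·(cos142°, sin142°) = (-2.3640, 1.8470)
θ=142°: |BD| = 6.6266
θ=142°: circle(B,3.00) ∩ circle(D,5.00): a=2.1061, h=2.1365
θ=142°:   candidates: C₊=(0.2541,3.3118) cross=14.158; C₋=(-0.9369,-0.7918) cross=-14.158
θ=142°:   branch + wants cross > 0 → take C=(0.2541,3.3118) (cross=14.158)
θ=142°: ex = (C−B)/|BC| = (0.8727,0.4883); ey = (-0.4883,0.8727)
θ=142°: P = B + 3.32·ex + -3.12·ey = (2.0567,0.7452)
θ=232°: B = A + 3.00·(cos232°, sin232°) = (-1.8470, -2.3640)
θ=232°: |BD| = 6.3068
θ=232°: circle(B,3.00) ∩ circle(D,5.00): a=1.8849, h=2.3339
θ=232°:   candidates: C₊=(-0.9743,0.5062) cross=14.719; C₋=(0.7754,-3.8212) cross=-14.719
θ=232°:   branch + wants cross > 0 → take C=(-0.9743,0.5062) (cross=14.719)
θ=232°: ex = (C−B)/|BC| = (0.2909,0.9568); ey = (-0.9568,0.2909)
θ=232°: P = B + 3.32·ex + -3.12·ey = (2.1039,-0.0952)

θ=138°: 2.19 0.89
θ=142°: 2.06 0.75
θ=232°: 2.10 -0.10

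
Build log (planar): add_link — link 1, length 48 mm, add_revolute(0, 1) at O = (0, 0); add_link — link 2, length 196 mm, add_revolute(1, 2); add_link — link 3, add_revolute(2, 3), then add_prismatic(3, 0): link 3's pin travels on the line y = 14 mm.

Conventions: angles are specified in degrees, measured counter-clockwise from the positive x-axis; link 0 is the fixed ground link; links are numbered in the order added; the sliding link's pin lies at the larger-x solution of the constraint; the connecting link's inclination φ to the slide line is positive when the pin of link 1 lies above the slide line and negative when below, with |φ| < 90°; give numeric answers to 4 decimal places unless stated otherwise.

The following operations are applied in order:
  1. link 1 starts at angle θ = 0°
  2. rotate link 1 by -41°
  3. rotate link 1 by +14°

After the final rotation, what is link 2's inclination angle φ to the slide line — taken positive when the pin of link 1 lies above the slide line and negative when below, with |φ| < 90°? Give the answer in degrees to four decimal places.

geometry: r = 48 mm, L = 196 mm, e = 14 mm; θ starts at 0°
rotate link 1 by -41°: θ ← 0° -41° = -41°
rotate link 1 by +14°: θ ← -41° +14° = -27°
h = r sin θ − e = -21.791544 − 14 = -35.791544
sin φ = h / L = -35.791544 / 196 = -0.18260992
φ = arcsin(-0.18260992) = -10.521817°

-10.5218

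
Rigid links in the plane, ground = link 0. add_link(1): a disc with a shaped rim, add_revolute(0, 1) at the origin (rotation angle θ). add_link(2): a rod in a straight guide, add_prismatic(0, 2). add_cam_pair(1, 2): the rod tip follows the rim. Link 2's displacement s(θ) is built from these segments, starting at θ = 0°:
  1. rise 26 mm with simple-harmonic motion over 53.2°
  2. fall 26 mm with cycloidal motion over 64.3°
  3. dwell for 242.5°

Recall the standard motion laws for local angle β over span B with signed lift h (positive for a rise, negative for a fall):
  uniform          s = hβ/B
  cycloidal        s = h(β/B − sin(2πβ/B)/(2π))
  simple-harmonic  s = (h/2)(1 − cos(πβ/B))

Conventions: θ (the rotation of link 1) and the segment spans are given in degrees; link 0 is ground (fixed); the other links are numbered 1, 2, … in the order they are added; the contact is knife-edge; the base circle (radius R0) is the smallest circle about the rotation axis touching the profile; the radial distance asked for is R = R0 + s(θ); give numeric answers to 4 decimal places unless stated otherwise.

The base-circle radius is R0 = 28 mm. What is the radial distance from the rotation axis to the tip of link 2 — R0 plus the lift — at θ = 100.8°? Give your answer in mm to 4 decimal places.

segment 1 (0° to 53.2°, simple-harmonic, h = 26) is passed completely: s = 0.0000 + (26) = 26.0000
θ = 100.8° falls in segment 2 (53.2° to 117.5°, cycloidal, h = -26): β = 100.8 − 53.2 = 47.6°, B = 64.3°; Δs = -26·(0.7403 − sin(2π·0.7403)/(2π)) = -23.3776; s = 26.0000 − 23.3776 = 2.6224
R = R0 + s = 28 + 2.6224 = 30.6224

30.6224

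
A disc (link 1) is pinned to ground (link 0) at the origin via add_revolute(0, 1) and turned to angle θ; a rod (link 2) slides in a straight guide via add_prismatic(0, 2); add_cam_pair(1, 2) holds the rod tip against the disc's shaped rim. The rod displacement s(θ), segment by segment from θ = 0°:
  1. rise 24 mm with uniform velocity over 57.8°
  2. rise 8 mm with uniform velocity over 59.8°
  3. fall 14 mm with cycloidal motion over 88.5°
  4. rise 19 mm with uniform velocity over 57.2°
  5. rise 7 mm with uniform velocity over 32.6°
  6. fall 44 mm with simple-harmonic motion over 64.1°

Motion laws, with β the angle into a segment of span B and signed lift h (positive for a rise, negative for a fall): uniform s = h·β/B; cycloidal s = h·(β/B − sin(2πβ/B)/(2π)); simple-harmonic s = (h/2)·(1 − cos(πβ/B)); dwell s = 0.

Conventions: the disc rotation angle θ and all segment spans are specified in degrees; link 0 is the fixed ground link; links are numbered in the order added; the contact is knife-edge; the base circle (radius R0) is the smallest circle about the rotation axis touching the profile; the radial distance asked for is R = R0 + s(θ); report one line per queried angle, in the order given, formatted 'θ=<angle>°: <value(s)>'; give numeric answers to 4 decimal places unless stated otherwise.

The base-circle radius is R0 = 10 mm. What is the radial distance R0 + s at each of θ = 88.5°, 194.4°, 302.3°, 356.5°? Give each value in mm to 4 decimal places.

segment 1 (0° to 57.8°, uniform, h = 24) is passed completely: s = 0.0000 + (24) = 24.0000
θ = 88.5° falls in segment 2 (57.8° to 117.6°, uniform, h = 8): β = 88.5 − 57.8 = 30.7°, B = 59.8°; Δs = 8·30.7/59.8 = 4.1070; s = 24.0000 + 4.1070 = 28.1070
segment 2 (57.8° to 117.6°, uniform, h = 8) is passed completely: s = 24.0000 + (8) = 32.0000
θ = 194.4° falls in segment 3 (117.6° to 206.1°, cycloidal, h = -14): β = 194.4 − 117.6 = 76.8°, B = 88.5°; Δs = -14·(0.8678 − sin(2π·0.8678)/(2π)) = -13.7944; s = 32.0000 − 13.7944 = 18.2056
segment 3 (117.6° to 206.1°, cycloidal, h = -14) is passed completely: s = 32.0000 + (-14) = 18.0000
segment 4 (206.1° to 263.3°, uniform, h = 19) is passed completely: s = 18.0000 + (19) = 37.0000
segment 5 (263.3° to 295.9°, uniform, h = 7) is passed completely: s = 37.0000 + (7) = 44.0000
θ = 302.3° falls in segment 6 (295.9° to 360°, simple-harmonic, h = -44): β = 302.3 − 295.9 = 6.4°, B = 64.1°; Δs = -44/2·(1 − cos(π·0.0998)) = -1.0734; s = 44.0000 − 1.0734 = 42.9266
θ = 356.5° falls in segment 6 (295.9° to 360°, simple-harmonic, h = -44): β = 356.5 − 295.9 = 60.6°, B = 64.1°; Δs = -44/2·(1 − cos(π·0.9454)) = -43.6771; s = 44.0000 − 43.6771 = 0.3229
θ=88.5°: R = R0 + s = 10 + 28.1070 = 38.1070
θ=194.4°: R = R0 + s = 10 + 18.2056 = 28.2056
θ=302.3°: R = R0 + s = 10 + 42.9266 = 52.9266
θ=356.5°: R = R0 + s = 10 + 0.3229 = 10.3229

θ=88.5°: 38.1070
θ=194.4°: 28.2056
θ=302.3°: 52.9266
θ=356.5°: 10.3229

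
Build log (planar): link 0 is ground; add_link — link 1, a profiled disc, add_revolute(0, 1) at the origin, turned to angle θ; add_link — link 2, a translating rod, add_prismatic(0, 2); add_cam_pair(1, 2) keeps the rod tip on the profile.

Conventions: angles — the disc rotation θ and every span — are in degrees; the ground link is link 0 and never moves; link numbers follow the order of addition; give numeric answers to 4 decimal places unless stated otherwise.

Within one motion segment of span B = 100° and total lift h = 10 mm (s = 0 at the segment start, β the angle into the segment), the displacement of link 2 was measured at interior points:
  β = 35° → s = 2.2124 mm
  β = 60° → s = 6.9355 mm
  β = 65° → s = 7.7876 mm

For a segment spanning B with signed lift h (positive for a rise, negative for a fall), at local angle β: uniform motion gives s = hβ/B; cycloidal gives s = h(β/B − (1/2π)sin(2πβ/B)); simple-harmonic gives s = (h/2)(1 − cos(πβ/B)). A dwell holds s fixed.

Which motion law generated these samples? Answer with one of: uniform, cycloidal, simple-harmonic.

candidates at β/B = r: uniform s = h·r (linear in β); cycloidal s = h·(r − sin(2πr)/(2π)); simple-harmonic s = (h/2)(1 − cos(πr))
β=35°: printed 2.2124 | uniform 3.5000, cycloidal 2.2124, simple-harmonic 2.7300
β=60°: printed 6.9355 | uniform 6.0000, cycloidal 6.9355, simple-harmonic 6.5451
β=65°: printed 7.7876 | uniform 6.5000, cycloidal 7.7876, simple-harmonic 7.2700
only one law matches every sample → cycloidal

cycloidal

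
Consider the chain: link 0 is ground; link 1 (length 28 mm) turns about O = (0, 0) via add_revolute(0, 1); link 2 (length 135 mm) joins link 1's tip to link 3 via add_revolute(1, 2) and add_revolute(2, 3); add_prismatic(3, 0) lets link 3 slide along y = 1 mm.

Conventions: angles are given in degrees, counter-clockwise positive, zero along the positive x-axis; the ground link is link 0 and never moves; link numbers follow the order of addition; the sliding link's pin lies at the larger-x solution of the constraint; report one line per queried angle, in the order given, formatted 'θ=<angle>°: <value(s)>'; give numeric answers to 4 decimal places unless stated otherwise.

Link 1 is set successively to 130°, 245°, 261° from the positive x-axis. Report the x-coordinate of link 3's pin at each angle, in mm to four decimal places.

geometry: r = 28 mm, L = 135 mm, e = 1 mm
θ=130°: crank pin P = (r cos θ, r sin θ) = (-17.998053, 21.449244)
θ=130°: h = r sin θ − e = 21.449244 − 1 = 20.449244
θ=130°: x = r cos θ + √(L² − h²) = -17.998053 + 133.442229 = 115.444176
θ=245°: crank pin P = (r cos θ, r sin θ) = (-11.833311, -25.376618)
θ=245°: h = r sin θ − e = -25.376618 − 1 = -26.376618
θ=245°: x = r cos θ + √(L² − h²) = -11.833311 + 132.398165 = 120.564853
θ=261°: crank pin P = (r cos θ, r sin θ) = (-4.380165, -27.655274)
θ=261°: h = r sin θ − e = -27.655274 − 1 = -28.655274
θ=261°: x = r cos θ + √(L² − h²) = -4.380165 + 131.923748 = 127.543583

θ=130°: 115.4442
θ=245°: 120.5649
θ=261°: 127.5436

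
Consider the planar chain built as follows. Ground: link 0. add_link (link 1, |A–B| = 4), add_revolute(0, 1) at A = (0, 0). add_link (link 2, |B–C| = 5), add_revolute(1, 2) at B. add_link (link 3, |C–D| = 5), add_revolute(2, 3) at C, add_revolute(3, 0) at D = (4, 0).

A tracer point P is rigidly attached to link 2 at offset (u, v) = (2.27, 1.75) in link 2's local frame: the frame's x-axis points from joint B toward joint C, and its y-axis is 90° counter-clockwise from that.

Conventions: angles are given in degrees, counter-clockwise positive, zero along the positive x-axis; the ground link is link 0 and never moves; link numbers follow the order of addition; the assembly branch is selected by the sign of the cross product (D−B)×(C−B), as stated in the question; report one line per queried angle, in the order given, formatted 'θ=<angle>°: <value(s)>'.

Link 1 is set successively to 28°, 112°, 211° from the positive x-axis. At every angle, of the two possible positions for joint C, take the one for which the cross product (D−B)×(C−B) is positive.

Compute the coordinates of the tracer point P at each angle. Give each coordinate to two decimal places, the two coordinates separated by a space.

A=(0,0), D=(4.00,0)
θ=28°: B = A + 4.00·(cos28°, sin28°) = (3.5318, 1.8779)
θ=28°: |BD| = 1.9354
θ=28°: circle(B,5.00) ∩ circle(D,5.00): a=0.9677, h=4.9055
θ=28°:   candidates: C₊=(8.5256,2.1257) cross=9.494; C₋=(-0.9939,-0.2478) cross=-9.494
θ=28°:   branch + wants cross > 0 → take C=(8.5256,2.1257) (cross=9.494)
θ=28°: ex = (C−B)/|BC| = (0.9988,0.0496); ey = (-0.0496,0.9988)
θ=28°: P = B + 2.27·ex + 1.75·ey = (5.7123,3.7382)
θ=112°: B = A + 4.00·(cos112°, sin112°) = (-1.4984, 3.7087)
θ=112°: |BD| = 6.6323
θ=112°: circle(B,5.00) ∩ circle(D,5.00): a=3.3162, h=3.7421
θ=112°:   candidates: C₊=(3.3433,4.9567) cross=24.819; C₋=(-0.8418,-1.2480) cross=-24.819
θ=112°:   branch + wants cross > 0 → take C=(3.3433,4.9567) (cross=24.819)
θ=112°: ex = (C−B)/|BC| = (0.9684,0.2496); ey = (-0.2496,0.9684)
θ=112°: P = B + 2.27·ex + 1.75·ey = (0.2629,5.9699)
θ=211°: B = A + 4.00·(cos211°, sin211°) = (-3.4287, -2.0602)
θ=211°: |BD| = 7.7090
θ=211°: circle(B,5.00) ∩ circle(D,5.00): a=3.8545, h=3.1848
θ=211°:   candidates: C₊=(-0.5654,2.0389) cross=24.551; C₋=(1.1368,-4.0990) cross=-24.551
θ=211°:   branch + wants cross > 0 → take C=(-0.5654,2.0389) (cross=24.551)
θ=211°: ex = (C−B)/|BC| = (0.5726,0.8198); ey = (-0.8198,0.5726)
θ=211°: P = B + 2.27·ex + 1.75·ey = (-3.5634,0.8029)

θ=28°: 5.71 3.74
θ=112°: 0.26 5.97
θ=211°: -3.56 0.80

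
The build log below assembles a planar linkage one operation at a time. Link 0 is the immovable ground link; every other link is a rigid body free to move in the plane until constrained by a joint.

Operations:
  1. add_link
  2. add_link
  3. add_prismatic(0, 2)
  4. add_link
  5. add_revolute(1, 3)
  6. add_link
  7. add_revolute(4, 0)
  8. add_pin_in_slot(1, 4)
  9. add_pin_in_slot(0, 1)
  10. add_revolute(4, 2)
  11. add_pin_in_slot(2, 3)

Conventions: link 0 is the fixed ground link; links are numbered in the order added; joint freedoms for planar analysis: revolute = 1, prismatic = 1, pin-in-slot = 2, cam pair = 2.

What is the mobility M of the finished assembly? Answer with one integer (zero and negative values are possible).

ground; <1,0,0>
#1 <2,0,0>
#2 <3,0,0>
P:0↔2 J1 <3,1,0>
#3 <4,1,0>
R:1↔3 J1 <4,2,0>
#4 <5,2,0>
R:4↔0 J1 <5,3,0>
PS:1↔4 J2 <5,3,1>
PS:0↔1 J2 <5,3,2>
R:4↔2 J1 <5,4,2>
PS:2↔3 J2 <5,4,3>
3×4 − 2×4 − 1×3 = 1

M = 1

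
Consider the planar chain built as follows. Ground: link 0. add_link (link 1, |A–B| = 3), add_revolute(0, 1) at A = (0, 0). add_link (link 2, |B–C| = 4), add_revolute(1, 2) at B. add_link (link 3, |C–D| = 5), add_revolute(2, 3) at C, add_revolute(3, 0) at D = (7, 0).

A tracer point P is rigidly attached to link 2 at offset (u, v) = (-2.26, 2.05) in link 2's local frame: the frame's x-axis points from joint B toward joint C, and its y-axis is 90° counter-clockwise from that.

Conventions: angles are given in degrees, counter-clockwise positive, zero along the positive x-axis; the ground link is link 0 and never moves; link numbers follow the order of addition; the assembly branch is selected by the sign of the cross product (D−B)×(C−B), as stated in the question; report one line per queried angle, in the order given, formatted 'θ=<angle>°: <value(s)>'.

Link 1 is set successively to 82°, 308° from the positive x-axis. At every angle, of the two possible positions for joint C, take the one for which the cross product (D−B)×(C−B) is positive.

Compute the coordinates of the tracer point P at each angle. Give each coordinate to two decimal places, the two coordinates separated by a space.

A=(0,0), D=(7.00,0)
θ=82°: B = A + 3.00·(cos82°, sin82°) = (0.4175, 2.9708)
θ=82°: |BD| = 7.2218
θ=82°: circle(B,4.00) ∩ circle(D,5.00): a=2.9878, h=2.6595
θ=82°:   candidates: C₊=(4.2348,4.1658) cross=19.207; C₋=(2.0468,-0.6823) cross=-19.207
θ=82°:   branch + wants cross > 0 → take C=(4.2348,4.1658) (cross=19.207)
θ=82°: ex = (C−B)/|BC| = (0.9543,0.2987); ey = (-0.2987,0.9543)
θ=82°: P = B + -2.26·ex + 2.05·ey = (-2.3517,4.2520)
θ=308°: B = A + 3.00·(cos308°, sin308°) = (1.8470, -2.3640)
θ=308°: |BD| = 5.6694
θ=308°: circle(B,4.00) ∩ circle(D,5.00): a=2.0410, h=3.4401
θ=308°:   candidates: C₊=(2.2676,1.6138) cross=19.503; C₋=(5.1365,-4.6398) cross=-19.503
θ=308°:   branch + wants cross > 0 → take C=(2.2676,1.6138) (cross=19.503)
θ=308°: ex = (C−B)/|BC| = (0.1052,0.9945); ey = (-0.9945,0.1052)
θ=308°: P = B + -2.26·ex + 2.05·ey = (-0.4293,-4.3959)

θ=82°: -2.35 4.25
θ=308°: -0.43 -4.40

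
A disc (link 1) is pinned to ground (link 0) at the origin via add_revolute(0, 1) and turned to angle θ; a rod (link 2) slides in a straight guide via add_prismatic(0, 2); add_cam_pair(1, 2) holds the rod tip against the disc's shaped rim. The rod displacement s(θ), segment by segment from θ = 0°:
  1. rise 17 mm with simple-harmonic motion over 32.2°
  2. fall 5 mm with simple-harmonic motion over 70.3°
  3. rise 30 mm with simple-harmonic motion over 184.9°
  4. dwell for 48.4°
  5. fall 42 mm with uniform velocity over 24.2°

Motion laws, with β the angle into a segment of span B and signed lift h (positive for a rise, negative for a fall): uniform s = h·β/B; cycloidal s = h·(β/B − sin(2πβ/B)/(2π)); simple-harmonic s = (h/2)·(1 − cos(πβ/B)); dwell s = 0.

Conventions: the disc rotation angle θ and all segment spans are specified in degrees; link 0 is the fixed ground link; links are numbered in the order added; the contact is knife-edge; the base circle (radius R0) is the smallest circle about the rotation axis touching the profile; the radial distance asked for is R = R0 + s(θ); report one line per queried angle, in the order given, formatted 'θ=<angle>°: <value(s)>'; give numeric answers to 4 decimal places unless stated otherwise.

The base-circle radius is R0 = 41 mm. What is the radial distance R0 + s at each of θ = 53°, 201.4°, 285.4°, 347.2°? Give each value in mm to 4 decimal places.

segment 1 (0° to 32.2°, simple-harmonic, h = 17) is passed completely: s = 0.0000 + (17) = 17.0000
θ = 53° falls in segment 2 (32.2° to 102.5°, simple-harmonic, h = -5): β = 53 − 32.2 = 20.8°, B = 70.3°; Δs = -5/2·(1 − cos(π·0.2959)) = -1.0044; s = 17.0000 − 1.0044 = 15.9956
segment 2 (32.2° to 102.5°, simple-harmonic, h = -5) is passed completely: s = 17.0000 + (-5) = 12.0000
θ = 201.4° falls in segment 3 (102.5° to 287.4°, simple-harmonic, h = 30): β = 201.4 − 102.5 = 98.9°, B = 184.9°; Δs = 30/2·(1 − cos(π·0.5349)) = 16.6406; s = 12.0000 + 16.6406 = 28.6406
θ = 285.4° falls in segment 3 (102.5° to 287.4°, simple-harmonic, h = 30): β = 285.4 − 102.5 = 182.9°, B = 184.9°; Δs = 30/2·(1 − cos(π·0.9892)) = 29.9913; s = 12.0000 + 29.9913 = 41.9913
segment 3 (102.5° to 287.4°, simple-harmonic, h = 30) is passed completely: s = 12.0000 + (30) = 42.0000
segment 4 (287.4° to 335.8°, dwell): s unchanged at 42.0000
θ = 347.2° falls in segment 5 (335.8° to 360°, uniform, h = -42): β = 347.2 − 335.8 = 11.4°, B = 24.2°; Δs = -42·11.4/24.2 = -19.7851; s = 42.0000 − 19.7851 = 22.2149
θ=53°: R = R0 + s = 41 + 15.9956 = 56.9956
θ=201.4°: R = R0 + s = 41 + 28.6406 = 69.6406
θ=285.4°: R = R0 + s = 41 + 41.9913 = 82.9913
θ=347.2°: R = R0 + s = 41 + 22.2149 = 63.2149

θ=53°: 56.9956
θ=201.4°: 69.6406
θ=285.4°: 82.9913
θ=347.2°: 63.2149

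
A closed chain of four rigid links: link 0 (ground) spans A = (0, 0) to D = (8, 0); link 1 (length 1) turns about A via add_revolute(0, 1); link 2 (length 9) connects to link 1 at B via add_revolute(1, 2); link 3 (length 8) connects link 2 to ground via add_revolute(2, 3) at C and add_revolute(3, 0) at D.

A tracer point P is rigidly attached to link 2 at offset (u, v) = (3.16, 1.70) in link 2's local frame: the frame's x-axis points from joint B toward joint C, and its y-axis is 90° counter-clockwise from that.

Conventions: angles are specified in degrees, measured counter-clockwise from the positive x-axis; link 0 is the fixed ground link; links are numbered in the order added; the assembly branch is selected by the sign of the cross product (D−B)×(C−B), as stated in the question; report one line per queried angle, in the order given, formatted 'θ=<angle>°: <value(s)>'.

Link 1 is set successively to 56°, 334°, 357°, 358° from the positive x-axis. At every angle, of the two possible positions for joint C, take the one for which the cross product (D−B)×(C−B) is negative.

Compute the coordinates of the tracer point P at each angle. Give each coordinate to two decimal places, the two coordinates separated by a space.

A=(0,0), D=(8.00,0)
θ=56°: B = A + 1.00·(cos56°, sin56°) = (0.5592, 0.8290)
θ=56°: |BD| = 7.4868
θ=56°: circle(B,9.00) ∩ circle(D,8.00): a=4.8787, h=7.5629
θ=56°:   candidates: C₊=(6.2454,7.8052) cross=56.622; C₋=(4.5705,-7.2276) cross=-56.622
θ=56°:   branch - wants cross < 0 → take C=(4.5705,-7.2276) (cross=-56.622)
θ=56°: ex = (C−B)/|BC| = (0.4457,-0.8952); ey = (0.8952,0.4457)
θ=56°: P = B + 3.16·ex + 1.70·ey = (3.4894,-1.2421)
θ=334°: B = A + 1.00·(cos334°, sin334°) = (0.8988, -0.4384)
θ=334°: |BD| = 7.1147
θ=334°: circle(B,9.00) ∩ circle(D,8.00): a=4.7521, h=7.6432
θ=334°:   candidates: C₊=(5.1709,7.4831) cross=54.379; C₋=(6.1128,-7.7742) cross=-54.379
θ=334°:   branch - wants cross < 0 → take C=(6.1128,-7.7742) (cross=-54.379)
θ=334°: ex = (C−B)/|BC| = (0.5793,-0.8151); ey = (0.8151,0.5793)
θ=334°: P = B + 3.16·ex + 1.70·ey = (4.1151,-2.0292)
θ=357°: B = A + 1.00·(cos357°, sin357°) = (0.9986, -0.0523)
θ=357°: |BD| = 7.0016
θ=357°: circle(B,9.00) ∩ circle(D,8.00): a=4.7148, h=7.6662
θ=357°:   candidates: C₊=(5.6560,7.6489) cross=53.675; C₋=(5.7706,-7.6831) cross=-53.675
θ=357°:   branch - wants cross < 0 → take C=(5.7706,-7.6831) (cross=-53.675)
θ=357°: ex = (C−B)/|BC| = (0.5302,-0.8479); ey = (0.8479,0.5302)
θ=357°: P = B + 3.16·ex + 1.70·ey = (4.1155,-1.8302)
θ=358°: B = A + 1.00·(cos358°, sin358°) = (0.9994, -0.0349)
θ=358°: |BD| = 7.0007
θ=358°: circle(B,9.00) ∩ circle(D,8.00): a=4.7145, h=7.6664
θ=358°:   candidates: C₊=(5.6756,7.6549) cross=53.670; C₋=(5.7521,-7.6777) cross=-53.670
θ=358°:   branch - wants cross < 0 → take C=(5.7521,-7.6777) (cross=-53.670)
θ=358°: ex = (C−B)/|BC| = (0.5281,-0.8492); ey = (0.8492,0.5281)
θ=358°: P = B + 3.16·ex + 1.70·ey = (4.1117,-1.8206)

θ=56°: 3.49 -1.24
θ=334°: 4.12 -2.03
θ=357°: 4.12 -1.83
θ=358°: 4.11 -1.82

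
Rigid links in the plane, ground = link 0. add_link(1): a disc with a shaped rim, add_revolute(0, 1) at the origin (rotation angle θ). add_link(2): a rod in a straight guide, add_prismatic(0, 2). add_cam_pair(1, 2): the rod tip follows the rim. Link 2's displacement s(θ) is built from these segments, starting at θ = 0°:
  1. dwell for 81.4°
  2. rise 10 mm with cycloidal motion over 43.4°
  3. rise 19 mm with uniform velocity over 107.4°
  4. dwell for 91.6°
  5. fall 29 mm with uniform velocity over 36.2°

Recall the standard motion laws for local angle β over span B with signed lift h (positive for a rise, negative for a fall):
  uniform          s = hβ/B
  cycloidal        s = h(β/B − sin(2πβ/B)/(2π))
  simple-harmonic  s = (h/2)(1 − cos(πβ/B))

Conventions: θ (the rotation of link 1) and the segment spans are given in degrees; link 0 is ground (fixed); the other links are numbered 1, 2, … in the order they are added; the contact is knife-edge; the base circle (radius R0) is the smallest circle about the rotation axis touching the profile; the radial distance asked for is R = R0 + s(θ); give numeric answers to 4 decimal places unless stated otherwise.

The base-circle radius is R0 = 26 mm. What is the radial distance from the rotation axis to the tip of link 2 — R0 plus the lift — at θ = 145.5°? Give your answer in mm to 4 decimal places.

segment 1 (0° to 81.4°, dwell): s unchanged at 0.0000
segment 2 (81.4° to 124.8°, cycloidal, h = 10) is passed completely: s = 0.0000 + (10) = 10.0000
θ = 145.5° falls in segment 3 (124.8° to 232.2°, uniform, h = 19): β = 145.5 − 124.8 = 20.7°, B = 107.4°; Δs = 19·20.7/107.4 = 3.6620; s = 10.0000 + 3.6620 = 13.6620
R = R0 + s = 26 + 13.6620 = 39.6620

39.6620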